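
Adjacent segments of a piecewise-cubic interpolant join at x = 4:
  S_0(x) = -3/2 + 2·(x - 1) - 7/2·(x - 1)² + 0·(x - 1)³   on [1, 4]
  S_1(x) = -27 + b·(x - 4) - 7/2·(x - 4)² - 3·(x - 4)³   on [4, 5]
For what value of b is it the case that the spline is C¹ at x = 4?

-19

S_0'(x) = 2 - 7·(x - 1) + 0·(x - 1)², so S_0'(4) = -19. On the right, S_1'(4) = b, so b = -19.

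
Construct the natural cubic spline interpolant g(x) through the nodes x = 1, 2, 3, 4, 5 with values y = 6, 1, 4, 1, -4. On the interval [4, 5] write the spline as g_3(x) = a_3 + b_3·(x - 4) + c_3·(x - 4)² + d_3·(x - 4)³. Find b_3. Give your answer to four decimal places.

-5.0714

With σ_i denoting the second derivative at x_i, h_i = 1, 1, 1, 1, and Δ_i = (y_(i+1) − y_i)/h_i = -5, 3, -3, -5:
  1·σ_0 + 4·σ_1 + 1·σ_2 = 6(Δ_1 - Δ_0) = 48
  1·σ_1 + 4·σ_2 + 1·σ_3 = 6(Δ_2 - Δ_1) = -36
  1·σ_2 + 4·σ_3 + 1·σ_4 = 6(Δ_3 - Δ_2) = -12
Natural end conditions: σ_0 = σ_4 = 0.
Forward elimination and back-substitution give σ_0 = 0, σ_1 = 213/14, σ_2 = -90/7, σ_3 = 3/14, σ_4 = 0.
On [4, 5], with g_3(x) = a_3 + b_3·(x - 4) + c_3·(x - 4)² + d_3·(x - 4)³: c_3 = σ_3/2 = 3/28, d_3 = (σ_4 - σ_3)/(6h_3) = -1/28, b_3 = Δ_3 - h_3(2σ_3 + σ_4)/6 = -71/14.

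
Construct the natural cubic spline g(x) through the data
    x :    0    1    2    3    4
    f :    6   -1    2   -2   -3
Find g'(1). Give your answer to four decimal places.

-0.5357

Write σ_i for g''(x_i). With h_i = 1, 1, 1, 1 and divided differences Δ_i = -7, 3, -4, -1, the continuity of g' gives the tridiagonal system
  1·σ_0 + 4·σ_1 + 1·σ_2 = 6(Δ_1 - Δ_0) = 60
  1·σ_1 + 4·σ_2 + 1·σ_3 = 6(Δ_2 - Δ_1) = -42
  1·σ_2 + 4·σ_3 + 1·σ_4 = 6(Δ_3 - Δ_2) = 18
Natural end conditions: σ_0 = σ_4 = 0.
Solving: σ_0 = 0, σ_1 = 543/28, σ_2 = -123/7, σ_3 = 249/28, σ_4 = 0.
On [1, 2], g'(x) = b_1 + 2c_1·(x - 1) + 3d_1·(x - 1)² with b_1 = Δ_1 - h_1(2σ_1 + σ_2)/6 = -15/28, c_1 = σ_1/2 = 543/56, d_1 = (σ_2 - σ_1)/(6h_1) = -345/56. So g'(1) = -15/28.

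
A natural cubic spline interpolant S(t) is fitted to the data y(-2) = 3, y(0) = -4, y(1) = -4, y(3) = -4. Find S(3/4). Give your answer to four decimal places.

Write σ_i for S''(x_i). With h_i = 2, 1, 2 and divided differences Δ_i = -7/2, 0, 0, the continuity of S' gives the tridiagonal system
  2·σ_0 + 6·σ_1 + 1·σ_2 = 6(Δ_1 - Δ_0) = 21
  1·σ_1 + 6·σ_2 + 2·σ_3 = 6(Δ_2 - Δ_1) = 0
Natural end conditions: σ_0 = σ_3 = 0.
Solving: σ_0 = 0, σ_1 = 18/5, σ_2 = -3/5, σ_3 = 0.
On [0, 1], S(t) = -4 - 11/10·t + 9/5·t² - 7/10·t³.
With t = 3/4: S(3/4) = -2629/640.

-4.1078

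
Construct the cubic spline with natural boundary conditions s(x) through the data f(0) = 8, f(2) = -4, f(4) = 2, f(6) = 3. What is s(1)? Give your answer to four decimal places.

0.0750

Let σ_i = s''(x_i). Step sizes h_i = 2, 2, 2; slopes of the chords Δ_i = (y_(i+1) - y_i)/h_i = -6, 3, 1/2.
  2·σ_0 + 8·σ_1 + 2·σ_2 = 6(Δ_1 - Δ_0) = 54
  2·σ_1 + 8·σ_2 + 2·σ_3 = 6(Δ_2 - Δ_1) = -15
Natural end conditions: σ_0 = σ_3 = 0.
Hence σ_0 = 0, σ_1 = 77/10, σ_2 = -19/5, σ_3 = 0.
On [0, 2], s(x) = 8 - 257/30·x + 0·x² + 77/120·x³.
With x = 1: s(1) = 3/40.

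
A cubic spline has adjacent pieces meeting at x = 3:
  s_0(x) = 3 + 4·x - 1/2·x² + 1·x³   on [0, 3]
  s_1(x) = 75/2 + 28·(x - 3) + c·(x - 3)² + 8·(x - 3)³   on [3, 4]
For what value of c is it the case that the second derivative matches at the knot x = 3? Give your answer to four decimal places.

8.5000

s_0''(x) = -1 + 6·x, so s_0''(3) = 17. On the right, s_1''(3) = 2c, so c = 17/2.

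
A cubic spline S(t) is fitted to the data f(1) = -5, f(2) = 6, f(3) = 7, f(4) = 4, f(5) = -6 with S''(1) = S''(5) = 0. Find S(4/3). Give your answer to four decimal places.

Put M_i = S'' at the i-th knot. Here h = (1, 1, 1, 1) and Δ = (11, 1, -3, -10), so the interior equations h_(i-1)·M_(i-1) + 2(h_(i-1)+h_i)·M_i + h_i·M_(i+1) = 6(Δ_i − Δ_(i-1)) read
  1·M_0 + 4·M_1 + 1·M_2 = 6(Δ_1 - Δ_0) = -60
  1·M_1 + 4·M_2 + 1·M_3 = 6(Δ_2 - Δ_1) = -24
  1·M_2 + 4·M_3 + 1·M_4 = 6(Δ_3 - Δ_2) = -42
Natural end conditions: M_0 = M_4 = 0.
Solving the tridiagonal system: M_0 = 0, M_1 = -423/28, M_2 = 3/7, M_3 = -297/28, M_4 = 0.
On [1, 2], S(t) = -5 + 757/56·(t - 1) + 0·(t - 1)² - 141/56·(t - 1)³.
With (t - 1) = 1/3: S(4/3) = -37/63.

-0.5873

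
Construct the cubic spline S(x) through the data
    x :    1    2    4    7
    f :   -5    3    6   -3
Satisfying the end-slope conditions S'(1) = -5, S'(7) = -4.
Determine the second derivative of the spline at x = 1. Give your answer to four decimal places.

46.1930

Put m_i = S'' at the i-th knot. Here h = (1, 2, 3) and Δ = (8, 3/2, -3), so the interior equations h_(i-1)·m_(i-1) + 2(h_(i-1)+h_i)·m_i + h_i·m_(i+1) = 6(Δ_i − Δ_(i-1)) read
  1·m_0 + 6·m_1 + 2·m_2 = 6(Δ_1 - Δ_0) = -39
  2·m_1 + 10·m_2 + 3·m_3 = 6(Δ_2 - Δ_1) = -27
Clamped end conditions give two more equations: 2h_0·m_0 + h_0·m_1 = 6(Δ_0 - S'(1)) = 78 and h_2·m_2 + 2h_2·m_3 = 6(S'(7) - Δ_2) = -6.
Solving: m_0 = 2633/57, m_1 = -820/57, m_2 = 32/57, m_3 = -73/57.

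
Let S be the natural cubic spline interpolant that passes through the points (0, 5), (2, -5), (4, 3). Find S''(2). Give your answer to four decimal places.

Put M_i = S'' at the i-th knot. Here h = (2, 2) and Δ = (-5, 4), so the interior equations h_(i-1)·M_(i-1) + 2(h_(i-1)+h_i)·M_i + h_i·M_(i+1) = 6(Δ_i − Δ_(i-1)) read
  2·M_0 + 8·M_1 + 2·M_2 = 6(Δ_1 - Δ_0) = 54
Natural end conditions: M_0 = M_2 = 0.
Solving the tridiagonal system: M_0 = 0, M_1 = 27/4, M_2 = 0.

6.7500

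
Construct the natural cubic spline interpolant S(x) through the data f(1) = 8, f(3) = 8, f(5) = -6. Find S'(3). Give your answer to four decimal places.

-3.5000

Write m_i for S''(x_i). With h_i = 2, 2 and divided differences Δ_i = 0, -7, the continuity of S' gives the tridiagonal system
  2·m_0 + 8·m_1 + 2·m_2 = 6(Δ_1 - Δ_0) = -42
Natural end conditions: m_0 = m_2 = 0.
Hence m_0 = 0, m_1 = -21/4, m_2 = 0.
On [3, 5], S'(x) = b_1 + 2c_1·(x - 3) + 3d_1·(x - 3)² with b_1 = Δ_1 - h_1(2m_1 + m_2)/6 = -7/2, c_1 = m_1/2 = -21/8, d_1 = (m_2 - m_1)/(6h_1) = 7/16. So S'(3) = -7/2.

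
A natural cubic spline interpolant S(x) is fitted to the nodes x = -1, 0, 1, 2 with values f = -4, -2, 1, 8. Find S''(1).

6

With m_i denoting the second derivative at x_i, h_i = 1, 1, 1, and Δ_i = (y_(i+1) − y_i)/h_i = 2, 3, 7:
  1·m_0 + 4·m_1 + 1·m_2 = 6(Δ_1 - Δ_0) = 6
  1·m_1 + 4·m_2 + 1·m_3 = 6(Δ_2 - Δ_1) = 24
Natural end conditions: m_0 = m_3 = 0.
Solving the tridiagonal system: m_0 = 0, m_1 = 0, m_2 = 6, m_3 = 0.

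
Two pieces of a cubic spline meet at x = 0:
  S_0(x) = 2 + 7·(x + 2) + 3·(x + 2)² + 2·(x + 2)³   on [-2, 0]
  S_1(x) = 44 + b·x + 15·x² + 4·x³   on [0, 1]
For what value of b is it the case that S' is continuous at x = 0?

43

S_0'(x) = 7 + 6·(x + 2) + 6·(x + 2)², so S_0'(0) = 43. On the right, S_1'(0) = b, so b = 43.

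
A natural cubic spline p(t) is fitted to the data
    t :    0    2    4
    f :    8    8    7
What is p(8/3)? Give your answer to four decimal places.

7.7593

With M_i denoting the second derivative at x_i, h_i = 2, 2, and Δ_i = (y_(i+1) − y_i)/h_i = 0, -1/2:
  2·M_0 + 8·M_1 + 2·M_2 = 6(Δ_1 - Δ_0) = -3
Natural end conditions: M_0 = M_2 = 0.
Forward elimination and back-substitution give M_0 = 0, M_1 = -3/8, M_2 = 0.
On [2, 4], p(t) = 8 - 1/4·(t - 2) - 3/16·(t - 2)² + 1/32·(t - 2)³.
With (t - 2) = 2/3: p(8/3) = 419/54.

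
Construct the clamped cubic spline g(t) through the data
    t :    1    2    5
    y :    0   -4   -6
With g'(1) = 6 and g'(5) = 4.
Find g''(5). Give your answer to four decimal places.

1.6667

Write σ_i for g''(x_i). With h_i = 1, 3 and divided differences Δ_i = -4, -2/3, the continuity of g' gives the tridiagonal system
  1·σ_0 + 8·σ_1 + 3·σ_2 = 6(Δ_1 - Δ_0) = 20
Clamped end conditions give two more equations: 2h_0·σ_0 + h_0·σ_1 = 6(Δ_0 - g'(1)) = -60 and h_1·σ_1 + 2h_1·σ_2 = 6(g'(5) - Δ_1) = 28.
Solving the tridiagonal system: σ_0 = -33, σ_1 = 6, σ_2 = 5/3.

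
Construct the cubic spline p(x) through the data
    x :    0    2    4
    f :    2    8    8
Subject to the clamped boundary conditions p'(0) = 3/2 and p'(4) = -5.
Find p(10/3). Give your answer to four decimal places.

Let M_i = p''(x_i). Step sizes h_i = 2, 2; slopes of the chords Δ_i = (y_(i+1) - y_i)/h_i = 3, 0.
  2·M_0 + 8·M_1 + 2·M_2 = 6(Δ_1 - Δ_0) = -18
Clamped end conditions give two more equations: 2h_0·M_0 + h_0·M_1 = 6(Δ_0 - p'(0)) = 9 and h_1·M_1 + 2h_1·M_2 = 6(p'(4) - Δ_1) = -30.
Solving the tridiagonal system: M_0 = 23/8, M_1 = -5/4, M_2 = -55/8.
On [2, 4], p(x) = 8 + 25/8·(x - 2) - 5/8·(x - 2)² - 15/32·(x - 2)³.
With (x - 2) = 4/3: p(10/3) = 179/18.

9.9444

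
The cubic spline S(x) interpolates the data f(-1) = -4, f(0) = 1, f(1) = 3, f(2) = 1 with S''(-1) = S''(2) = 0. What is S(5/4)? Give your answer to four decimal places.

With σ_i denoting the second derivative at x_i, h_i = 1, 1, 1, and Δ_i = (y_(i+1) − y_i)/h_i = 5, 2, -2:
  1·σ_0 + 4·σ_1 + 1·σ_2 = 6(Δ_1 - Δ_0) = -18
  1·σ_1 + 4·σ_2 + 1·σ_3 = 6(Δ_2 - Δ_1) = -24
Natural end conditions: σ_0 = σ_3 = 0.
Solving: σ_0 = 0, σ_1 = -16/5, σ_2 = -26/5, σ_3 = 0.
On [1, 2], S(x) = 3 - 4/15·(x - 1) - 13/5·(x - 1)² + 13/15·(x - 1)³.
With (x - 1) = 1/4: S(5/4) = 891/320.

2.7844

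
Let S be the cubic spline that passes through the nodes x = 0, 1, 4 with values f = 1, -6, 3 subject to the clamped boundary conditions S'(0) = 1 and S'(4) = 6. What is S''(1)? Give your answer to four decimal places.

Write M_i for S''(x_i). With h_i = 1, 3 and divided differences Δ_i = -7, 3, the continuity of S' gives the tridiagonal system
  1·M_0 + 8·M_1 + 3·M_2 = 6(Δ_1 - Δ_0) = 60
Clamped end conditions give two more equations: 2h_0·M_0 + h_0·M_1 = 6(Δ_0 - S'(0)) = -48 and h_1·M_1 + 2h_1·M_2 = 6(S'(4) - Δ_1) = 18.
Solving the tridiagonal system: M_0 = -121/4, M_1 = 25/2, M_2 = -13/4.

12.5000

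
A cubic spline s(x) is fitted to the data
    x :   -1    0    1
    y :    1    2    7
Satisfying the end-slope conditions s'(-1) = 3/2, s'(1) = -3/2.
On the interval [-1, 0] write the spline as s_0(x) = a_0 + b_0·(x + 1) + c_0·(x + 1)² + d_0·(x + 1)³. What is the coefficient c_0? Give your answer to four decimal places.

With M_i denoting the second derivative at x_i, h_i = 1, 1, and Δ_i = (y_(i+1) − y_i)/h_i = 1, 5:
  1·M_0 + 4·M_1 + 1·M_2 = 6(Δ_1 - Δ_0) = 24
Clamped end conditions give two more equations: 2h_0·M_0 + h_0·M_1 = 6(Δ_0 - s'(-1)) = -3 and h_1·M_1 + 2h_1·M_2 = 6(s'(1) - Δ_1) = -39.
Forward elimination and back-substitution give M_0 = -9, M_1 = 15, M_2 = -27.
On [-1, 0], with s_0(x) = a_0 + b_0·(x + 1) + c_0·(x + 1)² + d_0·(x + 1)³: c_0 = M_0/2 = -9/2, d_0 = (M_1 - M_0)/(6h_0) = 4, b_0 = Δ_0 - h_0(2M_0 + M_1)/6 = 3/2.

-4.5000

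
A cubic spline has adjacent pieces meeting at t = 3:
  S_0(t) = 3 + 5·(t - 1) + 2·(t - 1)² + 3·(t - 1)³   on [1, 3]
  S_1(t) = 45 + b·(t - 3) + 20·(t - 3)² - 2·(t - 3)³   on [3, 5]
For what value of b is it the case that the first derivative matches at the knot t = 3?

S_0'(t) = 5 + 4·(t - 1) + 9·(t - 1)², so S_0'(3) = 49. On the right, S_1'(3) = b, so b = 49.

49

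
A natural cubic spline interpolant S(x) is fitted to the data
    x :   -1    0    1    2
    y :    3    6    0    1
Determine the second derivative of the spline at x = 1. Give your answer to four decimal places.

Put M_i = S'' at the i-th knot. Here h = (1, 1, 1) and Δ = (3, -6, 1), so the interior equations h_(i-1)·M_(i-1) + 2(h_(i-1)+h_i)·M_i + h_i·M_(i+1) = 6(Δ_i − Δ_(i-1)) read
  1·M_0 + 4·M_1 + 1·M_2 = 6(Δ_1 - Δ_0) = -54
  1·M_1 + 4·M_2 + 1·M_3 = 6(Δ_2 - Δ_1) = 42
Natural end conditions: M_0 = M_3 = 0.
Solving: M_0 = 0, M_1 = -86/5, M_2 = 74/5, M_3 = 0.

14.8000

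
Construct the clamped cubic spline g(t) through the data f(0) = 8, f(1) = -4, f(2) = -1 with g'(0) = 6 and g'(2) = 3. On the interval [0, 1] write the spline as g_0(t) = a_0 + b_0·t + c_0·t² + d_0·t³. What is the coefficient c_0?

-39

Put m_i = g'' at the i-th knot. Here h = (1, 1) and Δ = (-12, 3), so the interior equations h_(i-1)·m_(i-1) + 2(h_(i-1)+h_i)·m_i + h_i·m_(i+1) = 6(Δ_i − Δ_(i-1)) read
  1·m_0 + 4·m_1 + 1·m_2 = 6(Δ_1 - Δ_0) = 90
Clamped end conditions give two more equations: 2h_0·m_0 + h_0·m_1 = 6(Δ_0 - g'(0)) = -108 and h_1·m_1 + 2h_1·m_2 = 6(g'(2) - Δ_1) = 0.
Solving: m_0 = -78, m_1 = 48, m_2 = -24.
On [0, 1], with g_0(t) = a_0 + b_0·t + c_0·t² + d_0·t³: c_0 = m_0/2 = -39, d_0 = (m_1 - m_0)/(6h_0) = 21, b_0 = Δ_0 - h_0(2m_0 + m_1)/6 = 6.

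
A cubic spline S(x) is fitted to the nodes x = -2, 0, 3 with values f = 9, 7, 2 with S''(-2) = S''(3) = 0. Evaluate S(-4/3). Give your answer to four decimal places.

Write M_i for S''(x_i). With h_i = 2, 3 and divided differences Δ_i = -1, -5/3, the continuity of S' gives the tridiagonal system
  2·M_0 + 10·M_1 + 3·M_2 = 6(Δ_1 - Δ_0) = -4
Natural end conditions: M_0 = M_2 = 0.
Solving: M_0 = 0, M_1 = -2/5, M_2 = 0.
On [-2, 0], S(x) = 9 - 13/15·(x + 2) + 0·(x + 2)² - 1/30·(x + 2)³.
With (x + 2) = 2/3: S(-4/3) = 3407/405.

8.4123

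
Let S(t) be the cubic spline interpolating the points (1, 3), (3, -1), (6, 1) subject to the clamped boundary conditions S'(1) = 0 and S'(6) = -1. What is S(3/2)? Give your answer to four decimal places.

2.4875

Put M_i = S'' at the i-th knot. Here h = (2, 3) and Δ = (-2, 2/3), so the interior equations h_(i-1)·M_(i-1) + 2(h_(i-1)+h_i)·M_i + h_i·M_(i+1) = 6(Δ_i − Δ_(i-1)) read
  2·M_0 + 10·M_1 + 3·M_2 = 6(Δ_1 - Δ_0) = 16
Clamped end conditions give two more equations: 2h_0·M_0 + h_0·M_1 = 6(Δ_0 - S'(1)) = -12 and h_1·M_1 + 2h_1·M_2 = 6(S'(6) - Δ_1) = -10.
Solving: M_0 = -24/5, M_1 = 18/5, M_2 = -52/15.
On [1, 3], S(t) = 3 + 0·(t - 1) - 12/5·(t - 1)² + 7/10·(t - 1)³.
With (t - 1) = 1/2: S(3/2) = 199/80.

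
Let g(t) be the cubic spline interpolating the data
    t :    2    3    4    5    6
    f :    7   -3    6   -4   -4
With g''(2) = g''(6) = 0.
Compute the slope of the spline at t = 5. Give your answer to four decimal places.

-8.7500

Write M_i for g''(x_i). With h_i = 1, 1, 1, 1 and divided differences Δ_i = -10, 9, -10, 0, the continuity of g' gives the tridiagonal system
  1·M_0 + 4·M_1 + 1·M_2 = 6(Δ_1 - Δ_0) = 114
  1·M_1 + 4·M_2 + 1·M_3 = 6(Δ_2 - Δ_1) = -114
  1·M_2 + 4·M_3 + 1·M_4 = 6(Δ_3 - Δ_2) = 60
Natural end conditions: M_0 = M_4 = 0.
Solving: M_0 = 0, M_1 = 159/4, M_2 = -45, M_3 = 105/4, M_4 = 0.
On [5, 6], g'(t) = b_3 + 2c_3·(t - 5) + 3d_3·(t - 5)² with b_3 = Δ_3 - h_3(2M_3 + M_4)/6 = -35/4, c_3 = M_3/2 = 105/8, d_3 = (M_4 - M_3)/(6h_3) = -35/8. So g'(5) = -35/4.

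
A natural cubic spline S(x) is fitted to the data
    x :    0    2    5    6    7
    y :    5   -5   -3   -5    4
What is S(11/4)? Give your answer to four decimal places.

Write M_i for S''(x_i). With h_i = 2, 3, 1, 1 and divided differences Δ_i = -5, 2/3, -2, 9, the continuity of S' gives the tridiagonal system
  2·M_0 + 10·M_1 + 3·M_2 = 6(Δ_1 - Δ_0) = 34
  3·M_1 + 8·M_2 + 1·M_3 = 6(Δ_2 - Δ_1) = -16
  1·M_2 + 4·M_3 + 1·M_4 = 6(Δ_3 - Δ_2) = 66
Natural end conditions: M_0 = M_4 = 0.
Solving the tridiagonal system: M_0 = 0, M_1 = 722/137, M_2 = -854/137, M_3 = 2474/137, M_4 = 0.
On [2, 5], S(x) = -5 - 611/411·(x - 2) + 361/137·(x - 2)² - 788/1233·(x - 2)³.
With (x - 2) = 3/4: S(11/4) = -5373/1096.

-4.9024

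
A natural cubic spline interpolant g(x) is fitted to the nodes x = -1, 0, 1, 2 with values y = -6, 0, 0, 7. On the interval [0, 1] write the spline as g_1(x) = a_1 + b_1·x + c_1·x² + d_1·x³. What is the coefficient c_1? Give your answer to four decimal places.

Put m_i = g'' at the i-th knot. Here h = (1, 1, 1) and Δ = (6, 0, 7), so the interior equations h_(i-1)·m_(i-1) + 2(h_(i-1)+h_i)·m_i + h_i·m_(i+1) = 6(Δ_i − Δ_(i-1)) read
  1·m_0 + 4·m_1 + 1·m_2 = 6(Δ_1 - Δ_0) = -36
  1·m_1 + 4·m_2 + 1·m_3 = 6(Δ_2 - Δ_1) = 42
Natural end conditions: m_0 = m_3 = 0.
Solving: m_0 = 0, m_1 = -62/5, m_2 = 68/5, m_3 = 0.
On [0, 1], with g_1(x) = a_1 + b_1·x + c_1·x² + d_1·x³: c_1 = m_1/2 = -31/5, d_1 = (m_2 - m_1)/(6h_1) = 13/3, b_1 = Δ_1 - h_1(2m_1 + m_2)/6 = 28/15.

-6.2000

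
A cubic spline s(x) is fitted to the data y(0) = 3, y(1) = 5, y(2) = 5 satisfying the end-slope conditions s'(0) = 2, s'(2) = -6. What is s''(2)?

Let M_i = s''(x_i). Step sizes h_i = 1, 1; slopes of the chords Δ_i = (y_(i+1) - y_i)/h_i = 2, 0.
  1·M_0 + 4·M_1 + 1·M_2 = 6(Δ_1 - Δ_0) = -12
Clamped end conditions give two more equations: 2h_0·M_0 + h_0·M_1 = 6(Δ_0 - s'(0)) = 0 and h_1·M_1 + 2h_1·M_2 = 6(s'(2) - Δ_1) = -36.
Solving the tridiagonal system: M_0 = -1, M_1 = 2, M_2 = -19.

-19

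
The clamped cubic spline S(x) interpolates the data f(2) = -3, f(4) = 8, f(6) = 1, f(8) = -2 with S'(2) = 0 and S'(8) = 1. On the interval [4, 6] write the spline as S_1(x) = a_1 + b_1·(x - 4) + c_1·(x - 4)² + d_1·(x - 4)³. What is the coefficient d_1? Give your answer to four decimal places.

1.2500

Write σ_i for S''(x_i). With h_i = 2, 2, 2 and divided differences Δ_i = 11/2, -7/2, -3/2, the continuity of S' gives the tridiagonal system
  2·σ_0 + 8·σ_1 + 2·σ_2 = 6(Δ_1 - Δ_0) = -54
  2·σ_1 + 8·σ_2 + 2·σ_3 = 6(Δ_2 - Δ_1) = 12
Clamped end conditions give two more equations: 2h_0·σ_0 + h_0·σ_1 = 6(Δ_0 - S'(2)) = 33 and h_2·σ_2 + 2h_2·σ_3 = 6(S'(8) - Δ_2) = 15.
Solving: σ_0 = 83/6, σ_1 = -67/6, σ_2 = 23/6, σ_3 = 11/6.
On [4, 6], with S_1(x) = a_1 + b_1·(x - 4) + c_1·(x - 4)² + d_1·(x - 4)³: c_1 = σ_1/2 = -67/12, d_1 = (σ_2 - σ_1)/(6h_1) = 5/4, b_1 = Δ_1 - h_1(2σ_1 + σ_2)/6 = 8/3.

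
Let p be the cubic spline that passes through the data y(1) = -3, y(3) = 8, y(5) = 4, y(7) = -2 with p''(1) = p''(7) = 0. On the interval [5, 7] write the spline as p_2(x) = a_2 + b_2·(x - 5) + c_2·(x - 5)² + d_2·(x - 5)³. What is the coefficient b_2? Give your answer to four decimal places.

-3.4667

Write M_i for p''(x_i). With h_i = 2, 2, 2 and divided differences Δ_i = 11/2, -2, -3, the continuity of p' gives the tridiagonal system
  2·M_0 + 8·M_1 + 2·M_2 = 6(Δ_1 - Δ_0) = -45
  2·M_1 + 8·M_2 + 2·M_3 = 6(Δ_2 - Δ_1) = -6
Natural end conditions: M_0 = M_3 = 0.
Forward elimination and back-substitution give M_0 = 0, M_1 = -29/5, M_2 = 7/10, M_3 = 0.
On [5, 7], with p_2(x) = a_2 + b_2·(x - 5) + c_2·(x - 5)² + d_2·(x - 5)³: c_2 = M_2/2 = 7/20, d_2 = (M_3 - M_2)/(6h_2) = -7/120, b_2 = Δ_2 - h_2(2M_2 + M_3)/6 = -52/15.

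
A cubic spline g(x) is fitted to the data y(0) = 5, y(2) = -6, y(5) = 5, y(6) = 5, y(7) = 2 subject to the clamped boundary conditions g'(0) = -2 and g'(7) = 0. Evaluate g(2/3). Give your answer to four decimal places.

Let M_i = g''(x_i). Step sizes h_i = 2, 3, 1, 1; slopes of the chords Δ_i = (y_(i+1) - y_i)/h_i = -11/2, 11/3, 0, -3.
  2·M_0 + 10·M_1 + 3·M_2 = 6(Δ_1 - Δ_0) = 55
  3·M_1 + 8·M_2 + 1·M_3 = 6(Δ_2 - Δ_1) = -22
  1·M_2 + 4·M_3 + 1·M_4 = 6(Δ_3 - Δ_2) = -18
Clamped end conditions give two more equations: 2h_0·M_0 + h_0·M_1 = 6(Δ_0 - g'(0)) = -21 and h_3·M_3 + 2h_3·M_4 = 6(g'(7) - Δ_3) = 18.
Solving: M_0 = -5519/564, M_1 = 1279/141, M_2 = -1517/282, M_3 = -871/141, M_4 = 3409/282.
On [0, 2], g(x) = 5 - 2·x - 5519/1128·x² + 3545/2256·x³.
With x = 2/3: g(2/3) = 7453/3807.

1.9577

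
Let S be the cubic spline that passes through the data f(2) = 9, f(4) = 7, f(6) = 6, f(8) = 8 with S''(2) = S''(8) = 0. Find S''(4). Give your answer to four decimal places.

Write m_i for S''(x_i). With h_i = 2, 2, 2 and divided differences Δ_i = -1, -1/2, 1, the continuity of S' gives the tridiagonal system
  2·m_0 + 8·m_1 + 2·m_2 = 6(Δ_1 - Δ_0) = 3
  2·m_1 + 8·m_2 + 2·m_3 = 6(Δ_2 - Δ_1) = 9
Natural end conditions: m_0 = m_3 = 0.
Hence m_0 = 0, m_1 = 1/10, m_2 = 11/10, m_3 = 0.

0.1000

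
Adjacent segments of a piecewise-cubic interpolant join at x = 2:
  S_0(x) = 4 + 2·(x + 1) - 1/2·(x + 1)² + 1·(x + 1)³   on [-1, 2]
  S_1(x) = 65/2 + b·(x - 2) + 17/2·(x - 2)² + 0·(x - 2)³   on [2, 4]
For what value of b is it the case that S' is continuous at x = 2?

26

S_0'(x) = 2 - 1·(x + 1) + 3·(x + 1)², so S_0'(2) = 26. On the right, S_1'(2) = b, so b = 26.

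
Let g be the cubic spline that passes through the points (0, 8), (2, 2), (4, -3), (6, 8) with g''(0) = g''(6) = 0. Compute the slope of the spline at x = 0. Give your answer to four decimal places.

Write σ_i for g''(x_i). With h_i = 2, 2, 2 and divided differences Δ_i = -3, -5/2, 11/2, the continuity of g' gives the tridiagonal system
  2·σ_0 + 8·σ_1 + 2·σ_2 = 6(Δ_1 - Δ_0) = 3
  2·σ_1 + 8·σ_2 + 2·σ_3 = 6(Δ_2 - Δ_1) = 48
Natural end conditions: σ_0 = σ_3 = 0.
Forward elimination and back-substitution give σ_0 = 0, σ_1 = -6/5, σ_2 = 63/10, σ_3 = 0.
On [0, 2], g'(x) = b_0 + 2c_0·x + 3d_0·x² with b_0 = Δ_0 - h_0(2σ_0 + σ_1)/6 = -13/5, c_0 = σ_0/2 = 0, d_0 = (σ_1 - σ_0)/(6h_0) = -1/10. So g'(0) = -13/5.

-2.6000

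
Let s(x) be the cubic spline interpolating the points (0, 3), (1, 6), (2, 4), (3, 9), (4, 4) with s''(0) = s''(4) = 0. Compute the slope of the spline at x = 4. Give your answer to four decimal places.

-8.2679

Let M_i = s''(x_i). Step sizes h_i = 1, 1, 1, 1; slopes of the chords Δ_i = (y_(i+1) - y_i)/h_i = 3, -2, 5, -5.
  1·M_0 + 4·M_1 + 1·M_2 = 6(Δ_1 - Δ_0) = -30
  1·M_1 + 4·M_2 + 1·M_3 = 6(Δ_2 - Δ_1) = 42
  1·M_2 + 4·M_3 + 1·M_4 = 6(Δ_3 - Δ_2) = -60
Natural end conditions: M_0 = M_4 = 0.
Solving: M_0 = 0, M_1 = -339/28, M_2 = 129/7, M_3 = -549/28, M_4 = 0.
On [3, 4], s'(x) = b_3 + 2c_3·(x - 3) + 3d_3·(x - 3)² with b_3 = Δ_3 - h_3(2M_3 + M_4)/6 = 43/28, c_3 = M_3/2 = -549/56, d_3 = (M_4 - M_3)/(6h_3) = 183/56. So s'(4) = -463/56.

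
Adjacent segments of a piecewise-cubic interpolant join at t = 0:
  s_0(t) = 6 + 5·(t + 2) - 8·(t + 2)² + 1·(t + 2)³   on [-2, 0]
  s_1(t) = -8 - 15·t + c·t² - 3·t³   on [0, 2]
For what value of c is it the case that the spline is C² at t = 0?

-2

s_0''(t) = -16 + 6·(t + 2), so s_0''(0) = -4. On the right, s_1''(0) = 2c, so c = -2.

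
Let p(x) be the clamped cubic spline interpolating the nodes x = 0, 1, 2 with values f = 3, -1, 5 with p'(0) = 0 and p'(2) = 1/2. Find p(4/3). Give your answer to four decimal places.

0.7222

Put σ_i = p'' at the i-th knot. Here h = (1, 1) and Δ = (-4, 6), so the interior equations h_(i-1)·σ_(i-1) + 2(h_(i-1)+h_i)·σ_i + h_i·σ_(i+1) = 6(Δ_i − Δ_(i-1)) read
  1·σ_0 + 4·σ_1 + 1·σ_2 = 6(Δ_1 - Δ_0) = 60
Clamped end conditions give two more equations: 2h_0·σ_0 + h_0·σ_1 = 6(Δ_0 - p'(0)) = -24 and h_1·σ_1 + 2h_1·σ_2 = 6(p'(2) - Δ_1) = -33.
Solving: σ_0 = -107/4, σ_1 = 59/2, σ_2 = -125/4.
On [1, 2], p(x) = -1 + 11/8·(x - 1) + 59/4·(x - 1)² - 81/8·(x - 1)³.
With (x - 1) = 1/3: p(4/3) = 13/18.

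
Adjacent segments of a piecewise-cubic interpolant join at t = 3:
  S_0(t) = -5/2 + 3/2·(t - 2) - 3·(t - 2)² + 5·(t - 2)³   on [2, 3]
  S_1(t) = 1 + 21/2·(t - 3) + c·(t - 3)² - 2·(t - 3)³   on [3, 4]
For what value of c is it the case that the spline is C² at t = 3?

S_0''(t) = -6 + 30·(t - 2), so S_0''(3) = 24. On the right, S_1''(3) = 2c, so c = 12.

12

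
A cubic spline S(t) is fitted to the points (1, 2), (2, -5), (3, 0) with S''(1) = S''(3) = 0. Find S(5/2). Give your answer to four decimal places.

Write m_i for S''(x_i). With h_i = 1, 1 and divided differences Δ_i = -7, 5, the continuity of S' gives the tridiagonal system
  1·m_0 + 4·m_1 + 1·m_2 = 6(Δ_1 - Δ_0) = 72
Natural end conditions: m_0 = m_2 = 0.
Solving: m_0 = 0, m_1 = 18, m_2 = 0.
On [2, 3], S(t) = -5 - 1·(t - 2) + 9·(t - 2)² - 3·(t - 2)³.
With (t - 2) = 1/2: S(5/2) = -29/8.

-3.6250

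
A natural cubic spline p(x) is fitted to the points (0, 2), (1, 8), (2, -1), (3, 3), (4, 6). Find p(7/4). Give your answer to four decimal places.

Write M_i for p''(x_i). With h_i = 1, 1, 1, 1 and divided differences Δ_i = 6, -9, 4, 3, the continuity of p' gives the tridiagonal system
  1·M_0 + 4·M_1 + 1·M_2 = 6(Δ_1 - Δ_0) = -90
  1·M_1 + 4·M_2 + 1·M_3 = 6(Δ_2 - Δ_1) = 78
  1·M_2 + 4·M_3 + 1·M_4 = 6(Δ_3 - Δ_2) = -6
Natural end conditions: M_0 = M_4 = 0.
Hence M_0 = 0, M_1 = -417/14, M_2 = 204/7, M_3 = -123/14, M_4 = 0.
On [1, 2], p(x) = 8 - 55/14·(x - 1) - 417/28·(x - 1)² + 275/28·(x - 1)³.
With (x - 1) = 3/4: p(7/4) = 1469/1792.

0.8198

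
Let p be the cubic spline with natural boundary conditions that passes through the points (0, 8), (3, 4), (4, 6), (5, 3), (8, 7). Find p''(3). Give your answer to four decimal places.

Write m_i for p''(x_i). With h_i = 3, 1, 1, 3 and divided differences Δ_i = -4/3, 2, -3, 4/3, the continuity of p' gives the tridiagonal system
  3·m_0 + 8·m_1 + 1·m_2 = 6(Δ_1 - Δ_0) = 20
  1·m_1 + 4·m_2 + 1·m_3 = 6(Δ_2 - Δ_1) = -30
  1·m_2 + 8·m_3 + 3·m_4 = 6(Δ_3 - Δ_2) = 26
Natural end conditions: m_0 = m_4 = 0.
Solving: m_0 = 0, m_1 = 443/120, m_2 = -143/15, m_3 = 533/120, m_4 = 0.

3.6917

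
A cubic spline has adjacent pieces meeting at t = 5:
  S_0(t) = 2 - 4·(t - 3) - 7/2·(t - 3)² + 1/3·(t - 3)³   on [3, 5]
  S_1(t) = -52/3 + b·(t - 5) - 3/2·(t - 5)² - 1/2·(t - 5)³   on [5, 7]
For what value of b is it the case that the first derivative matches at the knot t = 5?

S_0'(t) = -4 - 7·(t - 3) + 1·(t - 3)², so S_0'(5) = -14. On the right, S_1'(5) = b, so b = -14.

-14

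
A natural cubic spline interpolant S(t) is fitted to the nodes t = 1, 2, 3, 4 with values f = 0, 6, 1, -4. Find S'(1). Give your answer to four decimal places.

8.9333

Write M_i for S''(x_i). With h_i = 1, 1, 1 and divided differences Δ_i = 6, -5, -5, the continuity of S' gives the tridiagonal system
  1·M_0 + 4·M_1 + 1·M_2 = 6(Δ_1 - Δ_0) = -66
  1·M_1 + 4·M_2 + 1·M_3 = 6(Δ_2 - Δ_1) = 0
Natural end conditions: M_0 = M_3 = 0.
Solving the tridiagonal system: M_0 = 0, M_1 = -88/5, M_2 = 22/5, M_3 = 0.
On [1, 2], S'(t) = b_0 + 2c_0·(t - 1) + 3d_0·(t - 1)² with b_0 = Δ_0 - h_0(2M_0 + M_1)/6 = 134/15, c_0 = M_0/2 = 0, d_0 = (M_1 - M_0)/(6h_0) = -44/15. So S'(1) = 134/15.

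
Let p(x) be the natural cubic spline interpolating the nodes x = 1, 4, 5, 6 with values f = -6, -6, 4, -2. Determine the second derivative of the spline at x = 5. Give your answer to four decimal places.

-26.7097

Write M_i for p''(x_i). With h_i = 3, 1, 1 and divided differences Δ_i = 0, 10, -6, the continuity of p' gives the tridiagonal system
  3·M_0 + 8·M_1 + 1·M_2 = 6(Δ_1 - Δ_0) = 60
  1·M_1 + 4·M_2 + 1·M_3 = 6(Δ_2 - Δ_1) = -96
Natural end conditions: M_0 = M_3 = 0.
Solving the tridiagonal system: M_0 = 0, M_1 = 336/31, M_2 = -828/31, M_3 = 0.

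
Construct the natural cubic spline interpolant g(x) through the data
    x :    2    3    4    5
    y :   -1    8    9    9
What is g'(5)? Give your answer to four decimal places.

Write m_i for g''(x_i). With h_i = 1, 1, 1 and divided differences Δ_i = 9, 1, 0, the continuity of g' gives the tridiagonal system
  1·m_0 + 4·m_1 + 1·m_2 = 6(Δ_1 - Δ_0) = -48
  1·m_1 + 4·m_2 + 1·m_3 = 6(Δ_2 - Δ_1) = -6
Natural end conditions: m_0 = m_3 = 0.
Forward elimination and back-substitution give m_0 = 0, m_1 = -62/5, m_2 = 8/5, m_3 = 0.
On [4, 5], g'(x) = b_2 + 2c_2·(x - 4) + 3d_2·(x - 4)² with b_2 = Δ_2 - h_2(2m_2 + m_3)/6 = -8/15, c_2 = m_2/2 = 4/5, d_2 = (m_3 - m_2)/(6h_2) = -4/15. So g'(5) = 4/15.

0.2667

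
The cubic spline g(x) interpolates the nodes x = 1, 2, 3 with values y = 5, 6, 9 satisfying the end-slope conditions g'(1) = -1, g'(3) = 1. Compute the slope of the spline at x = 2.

With m_i denoting the second derivative at x_i, h_i = 1, 1, and Δ_i = (y_(i+1) − y_i)/h_i = 1, 3:
  1·m_0 + 4·m_1 + 1·m_2 = 6(Δ_1 - Δ_0) = 12
Clamped end conditions give two more equations: 2h_0·m_0 + h_0·m_1 = 6(Δ_0 - g'(1)) = 12 and h_1·m_1 + 2h_1·m_2 = 6(g'(3) - Δ_1) = -12.
Hence m_0 = 4, m_1 = 4, m_2 = -8.
On [2, 3], g'(x) = b_1 + 2c_1·(x - 2) + 3d_1·(x - 2)² with b_1 = Δ_1 - h_1(2m_1 + m_2)/6 = 3, c_1 = m_1/2 = 2, d_1 = (m_2 - m_1)/(6h_1) = -2. So g'(2) = 3.

3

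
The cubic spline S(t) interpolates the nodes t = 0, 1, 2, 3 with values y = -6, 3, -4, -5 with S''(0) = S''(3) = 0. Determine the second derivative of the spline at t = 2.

16

With M_i denoting the second derivative at x_i, h_i = 1, 1, 1, and Δ_i = (y_(i+1) − y_i)/h_i = 9, -7, -1:
  1·M_0 + 4·M_1 + 1·M_2 = 6(Δ_1 - Δ_0) = -96
  1·M_1 + 4·M_2 + 1·M_3 = 6(Δ_2 - Δ_1) = 36
Natural end conditions: M_0 = M_3 = 0.
Solving the tridiagonal system: M_0 = 0, M_1 = -28, M_2 = 16, M_3 = 0.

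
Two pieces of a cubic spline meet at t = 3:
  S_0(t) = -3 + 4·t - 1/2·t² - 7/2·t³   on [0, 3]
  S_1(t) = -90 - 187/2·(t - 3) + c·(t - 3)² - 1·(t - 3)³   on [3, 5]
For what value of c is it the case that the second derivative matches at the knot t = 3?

S_0''(t) = -1 - 21·t, so S_0''(3) = -64. On the right, S_1''(3) = 2c, so c = -32.

-32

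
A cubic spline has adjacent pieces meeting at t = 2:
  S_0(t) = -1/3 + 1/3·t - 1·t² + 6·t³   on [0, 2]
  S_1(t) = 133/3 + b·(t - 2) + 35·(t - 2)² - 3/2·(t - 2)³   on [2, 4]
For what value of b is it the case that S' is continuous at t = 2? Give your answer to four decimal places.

S_0'(t) = 1/3 - 2·t + 18·t², so S_0'(2) = 205/3. On the right, S_1'(2) = b, so b = 205/3.

68.3333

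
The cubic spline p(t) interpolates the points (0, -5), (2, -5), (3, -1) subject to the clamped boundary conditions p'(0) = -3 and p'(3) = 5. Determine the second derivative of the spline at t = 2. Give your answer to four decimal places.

Write m_i for p''(x_i). With h_i = 2, 1 and divided differences Δ_i = 0, 4, the continuity of p' gives the tridiagonal system
  2·m_0 + 6·m_1 + 1·m_2 = 6(Δ_1 - Δ_0) = 24
Clamped end conditions give two more equations: 2h_0·m_0 + h_0·m_1 = 6(Δ_0 - p'(0)) = 18 and h_1·m_1 + 2h_1·m_2 = 6(p'(3) - Δ_1) = 6.
Hence m_0 = 19/6, m_1 = 8/3, m_2 = 5/3.

2.6667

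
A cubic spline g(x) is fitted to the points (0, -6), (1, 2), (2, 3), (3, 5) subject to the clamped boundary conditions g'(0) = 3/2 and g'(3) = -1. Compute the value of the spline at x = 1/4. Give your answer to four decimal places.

Write σ_i for g''(x_i). With h_i = 1, 1, 1 and divided differences Δ_i = 8, 1, 2, the continuity of g' gives the tridiagonal system
  1·σ_0 + 4·σ_1 + 1·σ_2 = 6(Δ_1 - Δ_0) = -42
  1·σ_1 + 4·σ_2 + 1·σ_3 = 6(Δ_2 - Δ_1) = 6
Clamped end conditions give two more equations: 2h_0·σ_0 + h_0·σ_1 = 6(Δ_0 - g'(0)) = 39 and h_2·σ_2 + 2h_2·σ_3 = 6(g'(3) - Δ_2) = -18.
Hence σ_0 = 446/15, σ_1 = -307/15, σ_2 = 152/15, σ_3 = -211/15.
On [0, 1], g(x) = -6 + 3/2·x + 223/15·x² - 251/30·x³.
With x = 1/4: g(1/4) = -3089/640.

-4.8266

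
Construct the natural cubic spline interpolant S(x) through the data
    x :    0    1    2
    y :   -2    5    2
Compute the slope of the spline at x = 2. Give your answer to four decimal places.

Let m_i = S''(x_i). Step sizes h_i = 1, 1; slopes of the chords Δ_i = (y_(i+1) - y_i)/h_i = 7, -3.
  1·m_0 + 4·m_1 + 1·m_2 = 6(Δ_1 - Δ_0) = -60
Natural end conditions: m_0 = m_2 = 0.
Hence m_0 = 0, m_1 = -15, m_2 = 0.
On [1, 2], S'(x) = b_1 + 2c_1·(x - 1) + 3d_1·(x - 1)² with b_1 = Δ_1 - h_1(2m_1 + m_2)/6 = 2, c_1 = m_1/2 = -15/2, d_1 = (m_2 - m_1)/(6h_1) = 5/2. So S'(2) = -11/2.

-5.5000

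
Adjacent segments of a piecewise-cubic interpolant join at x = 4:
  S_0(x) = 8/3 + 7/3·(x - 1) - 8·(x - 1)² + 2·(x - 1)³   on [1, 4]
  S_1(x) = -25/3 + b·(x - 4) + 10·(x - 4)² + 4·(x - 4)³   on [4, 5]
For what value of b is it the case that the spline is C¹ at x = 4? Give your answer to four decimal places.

8.3333

S_0'(x) = 7/3 - 16·(x - 1) + 6·(x - 1)², so S_0'(4) = 25/3. On the right, S_1'(4) = b, so b = 25/3.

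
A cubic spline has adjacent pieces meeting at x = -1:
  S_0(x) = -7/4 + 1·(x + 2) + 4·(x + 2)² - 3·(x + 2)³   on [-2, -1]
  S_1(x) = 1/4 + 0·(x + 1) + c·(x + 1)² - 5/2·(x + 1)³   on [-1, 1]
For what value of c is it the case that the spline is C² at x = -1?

-5

S_0''(x) = 8 - 18·(x + 2), so S_0''(-1) = -10. On the right, S_1''(-1) = 2c, so c = -5.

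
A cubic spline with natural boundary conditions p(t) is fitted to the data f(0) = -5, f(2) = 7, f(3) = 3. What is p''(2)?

Put σ_i = p'' at the i-th knot. Here h = (2, 1) and Δ = (6, -4), so the interior equations h_(i-1)·σ_(i-1) + 2(h_(i-1)+h_i)·σ_i + h_i·σ_(i+1) = 6(Δ_i − Δ_(i-1)) read
  2·σ_0 + 6·σ_1 + 1·σ_2 = 6(Δ_1 - Δ_0) = -60
Natural end conditions: σ_0 = σ_2 = 0.
Solving: σ_0 = 0, σ_1 = -10, σ_2 = 0.

-10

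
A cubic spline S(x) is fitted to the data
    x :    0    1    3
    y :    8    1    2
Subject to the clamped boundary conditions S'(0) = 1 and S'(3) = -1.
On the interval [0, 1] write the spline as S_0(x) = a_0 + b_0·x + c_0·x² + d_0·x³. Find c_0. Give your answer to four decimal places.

-16.0833

Let M_i = S''(x_i). Step sizes h_i = 1, 2; slopes of the chords Δ_i = (y_(i+1) - y_i)/h_i = -7, 1/2.
  1·M_0 + 6·M_1 + 2·M_2 = 6(Δ_1 - Δ_0) = 45
Clamped end conditions give two more equations: 2h_0·M_0 + h_0·M_1 = 6(Δ_0 - S'(0)) = -48 and h_1·M_1 + 2h_1·M_2 = 6(S'(3) - Δ_1) = -9.
Solving the tridiagonal system: M_0 = -193/6, M_1 = 49/3, M_2 = -125/12.
On [0, 1], with S_0(x) = a_0 + b_0·x + c_0·x² + d_0·x³: c_0 = M_0/2 = -193/12, d_0 = (M_1 - M_0)/(6h_0) = 97/12, b_0 = Δ_0 - h_0(2M_0 + M_1)/6 = 1.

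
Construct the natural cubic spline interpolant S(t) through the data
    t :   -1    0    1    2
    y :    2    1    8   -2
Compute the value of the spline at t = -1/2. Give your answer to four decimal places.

Put M_i = S'' at the i-th knot. Here h = (1, 1, 1) and Δ = (-1, 7, -10), so the interior equations h_(i-1)·M_(i-1) + 2(h_(i-1)+h_i)·M_i + h_i·M_(i+1) = 6(Δ_i − Δ_(i-1)) read
  1·M_0 + 4·M_1 + 1·M_2 = 6(Δ_1 - Δ_0) = 48
  1·M_1 + 4·M_2 + 1·M_3 = 6(Δ_2 - Δ_1) = -102
Natural end conditions: M_0 = M_3 = 0.
Solving: M_0 = 0, M_1 = 98/5, M_2 = -152/5, M_3 = 0.
On [-1, 0], S(t) = 2 - 64/15·(t + 1) + 0·(t + 1)² + 49/15·(t + 1)³.
With (t + 1) = 1/2: S(-1/2) = 11/40.

0.2750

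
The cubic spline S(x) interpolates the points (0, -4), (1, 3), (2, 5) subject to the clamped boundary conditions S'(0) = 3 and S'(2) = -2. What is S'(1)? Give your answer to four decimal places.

Put m_i = S'' at the i-th knot. Here h = (1, 1) and Δ = (7, 2), so the interior equations h_(i-1)·m_(i-1) + 2(h_(i-1)+h_i)·m_i + h_i·m_(i+1) = 6(Δ_i − Δ_(i-1)) read
  1·m_0 + 4·m_1 + 1·m_2 = 6(Δ_1 - Δ_0) = -30
Clamped end conditions give two more equations: 2h_0·m_0 + h_0·m_1 = 6(Δ_0 - S'(0)) = 24 and h_1·m_1 + 2h_1·m_2 = 6(S'(2) - Δ_1) = -24.
Solving the tridiagonal system: m_0 = 17, m_1 = -10, m_2 = -7.
On [1, 2], S'(x) = b_1 + 2c_1·(x - 1) + 3d_1·(x - 1)² with b_1 = Δ_1 - h_1(2m_1 + m_2)/6 = 13/2, c_1 = m_1/2 = -5, d_1 = (m_2 - m_1)/(6h_1) = 1/2. So S'(1) = 13/2.

6.5000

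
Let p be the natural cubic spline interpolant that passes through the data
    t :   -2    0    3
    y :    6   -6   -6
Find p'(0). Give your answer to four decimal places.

-3.6000

Let m_i = p''(x_i). Step sizes h_i = 2, 3; slopes of the chords Δ_i = (y_(i+1) - y_i)/h_i = -6, 0.
  2·m_0 + 10·m_1 + 3·m_2 = 6(Δ_1 - Δ_0) = 36
Natural end conditions: m_0 = m_2 = 0.
Solving: m_0 = 0, m_1 = 18/5, m_2 = 0.
On [0, 3], p'(t) = b_1 + 2c_1·t + 3d_1·t² with b_1 = Δ_1 - h_1(2m_1 + m_2)/6 = -18/5, c_1 = m_1/2 = 9/5, d_1 = (m_2 - m_1)/(6h_1) = -1/5. So p'(0) = -18/5.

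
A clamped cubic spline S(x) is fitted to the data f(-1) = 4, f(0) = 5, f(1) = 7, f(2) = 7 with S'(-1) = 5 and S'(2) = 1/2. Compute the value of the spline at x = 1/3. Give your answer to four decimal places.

5.5333

Put M_i = S'' at the i-th knot. Here h = (1, 1, 1) and Δ = (1, 2, 0), so the interior equations h_(i-1)·M_(i-1) + 2(h_(i-1)+h_i)·M_i + h_i·M_(i+1) = 6(Δ_i − Δ_(i-1)) read
  1·M_0 + 4·M_1 + 1·M_2 = 6(Δ_1 - Δ_0) = 6
  1·M_1 + 4·M_2 + 1·M_3 = 6(Δ_2 - Δ_1) = -12
Clamped end conditions give two more equations: 2h_0·M_0 + h_0·M_1 = 6(Δ_0 - S'(-1)) = -24 and h_2·M_2 + 2h_2·M_3 = 6(S'(2) - Δ_2) = 3.
Hence M_0 = -77/5, M_1 = 34/5, M_2 = -29/5, M_3 = 22/5.
On [0, 1], S(x) = 5 + 7/10·x + 17/5·x² - 21/10·x³.
With x = 1/3: S(1/3) = 83/15.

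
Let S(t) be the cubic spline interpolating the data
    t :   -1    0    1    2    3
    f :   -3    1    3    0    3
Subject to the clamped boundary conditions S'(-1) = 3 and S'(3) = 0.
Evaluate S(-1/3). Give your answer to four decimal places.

-0.4418

With σ_i denoting the second derivative at x_i, h_i = 1, 1, 1, 1, and Δ_i = (y_(i+1) − y_i)/h_i = 4, 2, -3, 3:
  1·σ_0 + 4·σ_1 + 1·σ_2 = 6(Δ_1 - Δ_0) = -12
  1·σ_1 + 4·σ_2 + 1·σ_3 = 6(Δ_2 - Δ_1) = -30
  1·σ_2 + 4·σ_3 + 1·σ_4 = 6(Δ_3 - Δ_2) = 36
Clamped end conditions give two more equations: 2h_0·σ_0 + h_0·σ_1 = 6(Δ_0 - S'(-1)) = 6 and h_3·σ_3 + 2h_3·σ_4 = 6(S'(3) - Δ_3) = -18.
Solving the tridiagonal system: σ_0 = 99/28, σ_1 = -15/14, σ_2 = -45/4, σ_3 = 225/14, σ_4 = -477/28.
On [-1, 0], S(t) = -3 + 3·(t + 1) + 99/56·(t + 1)² - 43/56·(t + 1)³.
With (t + 1) = 2/3: S(-1/3) = -167/378.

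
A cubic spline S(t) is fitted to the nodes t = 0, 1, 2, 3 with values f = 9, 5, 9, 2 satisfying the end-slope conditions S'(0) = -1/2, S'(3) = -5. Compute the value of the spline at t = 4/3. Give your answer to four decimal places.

6.1778

Let M_i = S''(x_i). Step sizes h_i = 1, 1, 1; slopes of the chords Δ_i = (y_(i+1) - y_i)/h_i = -4, 4, -7.
  1·M_0 + 4·M_1 + 1·M_2 = 6(Δ_1 - Δ_0) = 48
  1·M_1 + 4·M_2 + 1·M_3 = 6(Δ_2 - Δ_1) = -66
Clamped end conditions give two more equations: 2h_0·M_0 + h_0·M_1 = 6(Δ_0 - S'(0)) = -21 and h_2·M_2 + 2h_2·M_3 = 6(S'(3) - Δ_2) = 12.
Solving: M_0 = -114/5, M_1 = 123/5, M_2 = -138/5, M_3 = 99/5.
On [1, 2], S(t) = 5 + 2/5·(t - 1) + 123/10·(t - 1)² - 87/10·(t - 1)³.
With (t - 1) = 1/3: S(4/3) = 278/45.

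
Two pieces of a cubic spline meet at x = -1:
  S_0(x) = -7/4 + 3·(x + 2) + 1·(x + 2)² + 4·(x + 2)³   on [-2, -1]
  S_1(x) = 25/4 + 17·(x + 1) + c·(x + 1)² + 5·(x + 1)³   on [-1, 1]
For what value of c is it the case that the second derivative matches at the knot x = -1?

13

S_0''(x) = 2 + 24·(x + 2), so S_0''(-1) = 26. On the right, S_1''(-1) = 2c, so c = 13.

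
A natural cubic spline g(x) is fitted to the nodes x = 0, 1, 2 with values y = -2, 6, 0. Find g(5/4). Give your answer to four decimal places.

5.6484

With M_i denoting the second derivative at x_i, h_i = 1, 1, and Δ_i = (y_(i+1) − y_i)/h_i = 8, -6:
  1·M_0 + 4·M_1 + 1·M_2 = 6(Δ_1 - Δ_0) = -84
Natural end conditions: M_0 = M_2 = 0.
Hence M_0 = 0, M_1 = -21, M_2 = 0.
On [1, 2], g(x) = 6 + 1·(x - 1) - 21/2·(x - 1)² + 7/2·(x - 1)³.
With (x - 1) = 1/4: g(5/4) = 723/128.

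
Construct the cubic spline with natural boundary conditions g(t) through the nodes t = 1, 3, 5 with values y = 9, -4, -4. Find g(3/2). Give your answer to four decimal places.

With σ_i denoting the second derivative at x_i, h_i = 2, 2, and Δ_i = (y_(i+1) − y_i)/h_i = -13/2, 0:
  2·σ_0 + 8·σ_1 + 2·σ_2 = 6(Δ_1 - Δ_0) = 39
Natural end conditions: σ_0 = σ_2 = 0.
Solving: σ_0 = 0, σ_1 = 39/8, σ_2 = 0.
On [1, 3], g(t) = 9 - 65/8·(t - 1) + 0·(t - 1)² + 13/32·(t - 1)³.
With (t - 1) = 1/2: g(3/2) = 1277/256.

4.9883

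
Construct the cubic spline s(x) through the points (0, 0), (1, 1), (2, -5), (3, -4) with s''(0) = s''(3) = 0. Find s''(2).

With σ_i denoting the second derivative at x_i, h_i = 1, 1, 1, and Δ_i = (y_(i+1) − y_i)/h_i = 1, -6, 1:
  1·σ_0 + 4·σ_1 + 1·σ_2 = 6(Δ_1 - Δ_0) = -42
  1·σ_1 + 4·σ_2 + 1·σ_3 = 6(Δ_2 - Δ_1) = 42
Natural end conditions: σ_0 = σ_3 = 0.
Solving: σ_0 = 0, σ_1 = -14, σ_2 = 14, σ_3 = 0.

14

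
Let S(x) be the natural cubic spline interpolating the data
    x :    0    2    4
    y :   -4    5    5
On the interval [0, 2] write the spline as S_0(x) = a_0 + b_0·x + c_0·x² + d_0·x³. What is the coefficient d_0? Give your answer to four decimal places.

-0.2813

With m_i denoting the second derivative at x_i, h_i = 2, 2, and Δ_i = (y_(i+1) − y_i)/h_i = 9/2, 0:
  2·m_0 + 8·m_1 + 2·m_2 = 6(Δ_1 - Δ_0) = -27
Natural end conditions: m_0 = m_2 = 0.
Solving the tridiagonal system: m_0 = 0, m_1 = -27/8, m_2 = 0.
On [0, 2], with S_0(x) = a_0 + b_0·x + c_0·x² + d_0·x³: c_0 = m_0/2 = 0, d_0 = (m_1 - m_0)/(6h_0) = -9/32, b_0 = Δ_0 - h_0(2m_0 + m_1)/6 = 45/8.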